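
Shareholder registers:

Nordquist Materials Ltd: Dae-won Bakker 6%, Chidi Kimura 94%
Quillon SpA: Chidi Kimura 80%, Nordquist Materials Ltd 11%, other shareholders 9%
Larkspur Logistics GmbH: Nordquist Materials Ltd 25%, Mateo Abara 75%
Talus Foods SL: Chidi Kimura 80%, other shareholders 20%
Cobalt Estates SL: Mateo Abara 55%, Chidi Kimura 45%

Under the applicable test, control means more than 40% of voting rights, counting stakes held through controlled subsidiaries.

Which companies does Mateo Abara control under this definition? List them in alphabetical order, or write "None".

Mateo holds 75% of Larkspur, so Mateo controls Larkspur.
Mateo holds 55% of Cobalt, so Mateo controls Cobalt.
No other company's threshold is met.

Cobalt Estates SL, Larkspur Logistics GmbH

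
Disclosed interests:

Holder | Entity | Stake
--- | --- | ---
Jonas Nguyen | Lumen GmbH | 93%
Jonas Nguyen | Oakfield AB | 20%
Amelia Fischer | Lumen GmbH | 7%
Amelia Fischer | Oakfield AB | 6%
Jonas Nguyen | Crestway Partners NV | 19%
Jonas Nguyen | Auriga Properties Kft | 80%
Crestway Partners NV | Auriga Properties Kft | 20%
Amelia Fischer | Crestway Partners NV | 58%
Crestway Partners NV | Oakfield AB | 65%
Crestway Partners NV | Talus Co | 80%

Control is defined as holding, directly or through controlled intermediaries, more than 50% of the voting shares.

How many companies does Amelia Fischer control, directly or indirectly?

3

Amelia holds 58% of Crestway, so Amelia controls Crestway.
Crestway holds 80% of Talus, so Amelia controls Talus.
Crestway and Amelia together hold 65% + 6% = 71% of Oakfield, so Amelia controls Oakfield.
No other company's threshold is met.
Amelia controls 3 companies.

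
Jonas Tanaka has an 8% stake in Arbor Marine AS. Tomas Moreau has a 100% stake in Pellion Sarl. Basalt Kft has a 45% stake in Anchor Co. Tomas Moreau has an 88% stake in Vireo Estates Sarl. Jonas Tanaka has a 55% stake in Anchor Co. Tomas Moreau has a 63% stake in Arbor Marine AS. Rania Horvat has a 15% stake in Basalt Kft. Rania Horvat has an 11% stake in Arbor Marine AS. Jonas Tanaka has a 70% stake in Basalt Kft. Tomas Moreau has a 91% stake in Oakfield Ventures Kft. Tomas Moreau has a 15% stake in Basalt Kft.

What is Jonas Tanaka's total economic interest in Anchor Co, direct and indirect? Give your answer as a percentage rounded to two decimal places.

86.50%

Jonas reaches Anchor along 2 paths.
Direct stake: 55% = 55%.
Via Basalt: 70% × 45% = 31.5%.
Total: 55% + 31.5% = 86.5%.
Rounded: 86.50%.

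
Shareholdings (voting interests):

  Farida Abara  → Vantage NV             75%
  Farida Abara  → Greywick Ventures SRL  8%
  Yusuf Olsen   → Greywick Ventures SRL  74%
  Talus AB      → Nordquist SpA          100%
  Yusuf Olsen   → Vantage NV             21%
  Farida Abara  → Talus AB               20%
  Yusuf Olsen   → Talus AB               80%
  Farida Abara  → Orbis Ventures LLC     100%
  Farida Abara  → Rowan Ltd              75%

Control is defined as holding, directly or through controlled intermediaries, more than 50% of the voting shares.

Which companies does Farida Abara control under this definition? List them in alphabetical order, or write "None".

Orbis Ventures LLC, Rowan Ltd, Vantage NV

Farida holds 75% of Vantage, so Farida controls Vantage.
Farida holds 100% of Orbis, so Farida controls Orbis.
Farida holds 75% of Rowan, so Farida controls Rowan.
No other company's threshold is met.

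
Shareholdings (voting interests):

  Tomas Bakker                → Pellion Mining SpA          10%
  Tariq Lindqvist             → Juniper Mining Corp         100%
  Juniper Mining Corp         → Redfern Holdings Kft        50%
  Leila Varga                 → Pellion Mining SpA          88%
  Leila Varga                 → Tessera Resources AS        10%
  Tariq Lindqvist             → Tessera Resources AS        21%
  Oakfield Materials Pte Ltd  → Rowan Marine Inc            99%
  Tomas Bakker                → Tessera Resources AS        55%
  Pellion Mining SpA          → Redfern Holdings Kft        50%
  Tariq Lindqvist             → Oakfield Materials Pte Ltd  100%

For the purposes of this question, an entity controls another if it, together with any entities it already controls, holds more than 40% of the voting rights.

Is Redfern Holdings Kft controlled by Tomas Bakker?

Tomas holds 55% of Tessera, so Tomas controls Tessera.
Neither Tomas nor any entity Tomas controls holds any voting interest in Redfern.
So Tomas does not control Redfern.

No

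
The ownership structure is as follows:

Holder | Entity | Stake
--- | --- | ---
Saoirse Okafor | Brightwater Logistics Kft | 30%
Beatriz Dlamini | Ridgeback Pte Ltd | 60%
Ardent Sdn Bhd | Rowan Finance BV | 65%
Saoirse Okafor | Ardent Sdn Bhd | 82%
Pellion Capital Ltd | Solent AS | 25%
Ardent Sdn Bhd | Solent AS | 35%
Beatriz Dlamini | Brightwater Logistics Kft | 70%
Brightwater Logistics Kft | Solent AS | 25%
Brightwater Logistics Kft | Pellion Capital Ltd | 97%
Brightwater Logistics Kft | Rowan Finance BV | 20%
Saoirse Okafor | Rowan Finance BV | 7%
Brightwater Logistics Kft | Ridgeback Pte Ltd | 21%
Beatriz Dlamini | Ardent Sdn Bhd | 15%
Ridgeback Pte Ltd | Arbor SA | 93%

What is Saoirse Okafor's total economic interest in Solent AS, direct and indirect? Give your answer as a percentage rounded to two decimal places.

Saoirse reaches Solent along 3 paths.
Via Brightwater: 30% × 25% = 7.5%.
Via Ardent: 82% × 35% = 28.7%.
Via Brightwater → Pellion: 30% × 97% × 25% = 7.275%.
Total: 7.5% + 28.7% + 7.275% = 43.475%.
Rounded: 43.48%.

43.48%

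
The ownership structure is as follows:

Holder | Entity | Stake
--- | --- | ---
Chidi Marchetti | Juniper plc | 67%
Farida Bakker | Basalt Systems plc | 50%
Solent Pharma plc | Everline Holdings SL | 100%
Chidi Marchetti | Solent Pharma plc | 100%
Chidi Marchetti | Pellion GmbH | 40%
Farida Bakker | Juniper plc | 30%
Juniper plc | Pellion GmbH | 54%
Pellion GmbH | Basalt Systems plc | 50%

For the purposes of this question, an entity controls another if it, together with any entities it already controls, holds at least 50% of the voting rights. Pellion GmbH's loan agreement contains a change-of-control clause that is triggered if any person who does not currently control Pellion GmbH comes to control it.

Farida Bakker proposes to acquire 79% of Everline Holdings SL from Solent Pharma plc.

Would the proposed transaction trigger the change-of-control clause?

No

The purchase adds only to Farida's holdings (Solent's stake shrinks), so Farida is the only person who could newly come to control Pellion.
Farida holds 50% of Basalt, so Farida controls Basalt.
Neither Farida nor any entity Farida controls holds any voting interest in Pellion.
So before the transaction, Farida does not control Pellion.
After the purchase, Farida holds 79% of Everline directly, and Solent's stake falls to 21%.
Farida holds 79% of Everline, so Farida controls Everline.
After the transaction, neither Farida nor any entity Farida controls holds a voting interest in Pellion, so Farida still does not control it.
No new person acquires control, so the clause is not triggered.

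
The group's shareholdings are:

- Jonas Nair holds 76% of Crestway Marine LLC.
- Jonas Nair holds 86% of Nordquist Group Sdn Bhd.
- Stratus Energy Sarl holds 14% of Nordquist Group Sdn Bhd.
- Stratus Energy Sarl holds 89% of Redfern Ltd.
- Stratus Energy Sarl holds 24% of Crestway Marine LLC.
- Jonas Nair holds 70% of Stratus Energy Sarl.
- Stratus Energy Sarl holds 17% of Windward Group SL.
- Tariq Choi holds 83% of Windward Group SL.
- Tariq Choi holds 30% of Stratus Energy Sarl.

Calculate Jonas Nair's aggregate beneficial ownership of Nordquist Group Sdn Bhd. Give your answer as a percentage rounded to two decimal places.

95.80%

Jonas reaches Nordquist along 2 paths.
Direct stake: 86% = 86%.
Via Stratus: 70% × 14% = 9.8%.
Total: 86% + 9.8% = 95.8%.
Rounded: 95.80%.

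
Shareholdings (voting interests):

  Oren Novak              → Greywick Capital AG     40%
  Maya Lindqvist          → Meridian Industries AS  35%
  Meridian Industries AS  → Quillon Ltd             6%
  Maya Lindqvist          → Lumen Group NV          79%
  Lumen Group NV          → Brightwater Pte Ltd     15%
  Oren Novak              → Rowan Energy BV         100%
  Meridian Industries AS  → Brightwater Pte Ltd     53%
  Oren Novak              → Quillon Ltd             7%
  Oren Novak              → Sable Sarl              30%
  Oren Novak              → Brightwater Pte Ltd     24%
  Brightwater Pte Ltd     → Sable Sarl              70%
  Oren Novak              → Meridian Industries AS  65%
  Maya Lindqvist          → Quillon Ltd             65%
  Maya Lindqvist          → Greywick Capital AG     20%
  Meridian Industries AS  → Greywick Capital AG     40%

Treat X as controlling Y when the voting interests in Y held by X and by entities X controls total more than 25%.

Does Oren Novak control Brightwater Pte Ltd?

Oren holds 65% of Meridian, so Oren controls Meridian.
Oren and Meridian together hold 24% + 53% = 77% of Brightwater, so Oren controls Brightwater.

Yes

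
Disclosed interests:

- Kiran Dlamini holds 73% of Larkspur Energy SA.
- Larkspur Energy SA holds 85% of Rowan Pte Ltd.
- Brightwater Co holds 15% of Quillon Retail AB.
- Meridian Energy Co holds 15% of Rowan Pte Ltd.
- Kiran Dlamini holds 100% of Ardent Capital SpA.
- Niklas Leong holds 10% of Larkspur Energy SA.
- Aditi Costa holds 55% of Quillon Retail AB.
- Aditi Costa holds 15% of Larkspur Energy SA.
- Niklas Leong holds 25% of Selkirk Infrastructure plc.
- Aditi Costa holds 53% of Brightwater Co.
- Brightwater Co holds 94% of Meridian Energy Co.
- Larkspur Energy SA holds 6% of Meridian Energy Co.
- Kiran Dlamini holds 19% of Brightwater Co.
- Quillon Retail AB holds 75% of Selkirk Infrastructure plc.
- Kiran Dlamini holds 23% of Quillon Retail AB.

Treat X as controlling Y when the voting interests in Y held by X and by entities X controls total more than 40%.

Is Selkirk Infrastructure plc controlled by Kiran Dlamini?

Kiran holds 73% of Larkspur, so Kiran controls Larkspur.
Kiran holds 100% of Ardent, so Kiran controls Ardent.
Larkspur holds 85% of Rowan, so Kiran controls Rowan.
Neither Kiran nor any entity Kiran controls holds any voting interest in Selkirk.
So Kiran does not control Selkirk.

No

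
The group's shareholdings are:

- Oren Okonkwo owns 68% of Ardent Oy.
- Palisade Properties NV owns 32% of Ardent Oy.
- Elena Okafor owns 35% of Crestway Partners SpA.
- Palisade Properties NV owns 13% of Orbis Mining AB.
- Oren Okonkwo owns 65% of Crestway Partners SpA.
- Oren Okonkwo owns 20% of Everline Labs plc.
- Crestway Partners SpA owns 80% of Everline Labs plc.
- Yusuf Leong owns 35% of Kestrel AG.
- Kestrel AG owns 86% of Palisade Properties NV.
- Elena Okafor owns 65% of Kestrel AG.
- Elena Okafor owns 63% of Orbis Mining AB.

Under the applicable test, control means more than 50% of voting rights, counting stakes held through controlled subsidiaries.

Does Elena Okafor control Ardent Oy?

No

Elena holds 65% of Kestrel, so Elena controls Kestrel.
Kestrel holds 86% of Palisade, so Elena controls Palisade.
Elena and Palisade together hold 63% + 13% = 76% of Orbis, so Elena controls Orbis.
In Ardent, Elena's side holds only 32%, not > 50%.
So Elena does not control Ardent.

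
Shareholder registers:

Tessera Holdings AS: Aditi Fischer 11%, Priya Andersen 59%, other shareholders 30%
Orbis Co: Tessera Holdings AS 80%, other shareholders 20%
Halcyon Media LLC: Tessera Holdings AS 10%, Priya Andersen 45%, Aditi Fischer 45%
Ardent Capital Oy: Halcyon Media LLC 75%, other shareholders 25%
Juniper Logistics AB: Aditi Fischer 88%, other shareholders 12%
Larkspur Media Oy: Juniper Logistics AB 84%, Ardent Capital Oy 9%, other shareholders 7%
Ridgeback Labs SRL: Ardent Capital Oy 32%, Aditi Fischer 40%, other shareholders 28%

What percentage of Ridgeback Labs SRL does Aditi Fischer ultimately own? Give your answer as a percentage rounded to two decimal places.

51.06%

Aditi reaches Ridgeback along 3 paths.
Via Tessera → Halcyon → Ardent: 11% × 10% × 75% × 32% = 0.264%.
Via Halcyon → Ardent: 45% × 75% × 32% = 10.8%.
Direct stake: 40% = 40%.
Total: 0.264% + 10.8% + 40% = 51.064%.
Rounded: 51.06%.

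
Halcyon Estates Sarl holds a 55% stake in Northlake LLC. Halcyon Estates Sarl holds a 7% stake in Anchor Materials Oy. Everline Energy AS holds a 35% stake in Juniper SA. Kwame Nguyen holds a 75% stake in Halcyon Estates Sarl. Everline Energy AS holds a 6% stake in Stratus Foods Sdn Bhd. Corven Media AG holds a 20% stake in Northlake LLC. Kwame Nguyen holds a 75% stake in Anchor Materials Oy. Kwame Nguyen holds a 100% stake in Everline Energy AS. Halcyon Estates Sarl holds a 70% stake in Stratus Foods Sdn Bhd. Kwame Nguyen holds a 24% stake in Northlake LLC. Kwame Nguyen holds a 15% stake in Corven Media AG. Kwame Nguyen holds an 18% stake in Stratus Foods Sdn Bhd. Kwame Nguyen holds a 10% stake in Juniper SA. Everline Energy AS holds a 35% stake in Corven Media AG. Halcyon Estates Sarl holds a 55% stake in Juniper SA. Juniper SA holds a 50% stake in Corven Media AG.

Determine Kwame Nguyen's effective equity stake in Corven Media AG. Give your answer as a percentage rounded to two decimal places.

93.13%

Kwame reaches Corven along 5 paths.
Via Everline → Juniper: 100% × 35% × 50% = 17.5%.
Via Halcyon → Juniper: 75% × 55% × 50% = 20.625%.
Via Juniper: 10% × 50% = 5%.
Direct stake: 15% = 15%.
Via Everline: 100% × 35% = 35%.
Total: 17.5% + 20.625% + 5% + 15% + 35% = 93.125%.
Rounded: 93.13%.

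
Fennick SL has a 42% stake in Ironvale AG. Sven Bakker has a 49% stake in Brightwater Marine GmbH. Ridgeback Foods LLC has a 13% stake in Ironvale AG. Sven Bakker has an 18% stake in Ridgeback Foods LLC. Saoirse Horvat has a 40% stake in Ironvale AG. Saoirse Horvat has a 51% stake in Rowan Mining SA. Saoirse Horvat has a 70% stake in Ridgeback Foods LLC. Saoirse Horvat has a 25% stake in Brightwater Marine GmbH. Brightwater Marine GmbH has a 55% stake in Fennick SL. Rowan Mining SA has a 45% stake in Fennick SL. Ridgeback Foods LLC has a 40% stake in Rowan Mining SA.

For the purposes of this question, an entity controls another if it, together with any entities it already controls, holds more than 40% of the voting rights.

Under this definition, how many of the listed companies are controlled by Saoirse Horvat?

Saoirse holds 70% of Ridgeback, so Saoirse controls Ridgeback.
Saoirse and Ridgeback together hold 51% + 40% = 91% of Rowan, so Saoirse controls Rowan.
Rowan holds 45% of Fennick, so Saoirse controls Fennick.
Saoirse and Ridgeback and Fennick together hold 40% + 13% + 42% = 95% of Ironvale, so Saoirse controls Ironvale.
No other company's threshold is met.
Saoirse controls 4 companies.

4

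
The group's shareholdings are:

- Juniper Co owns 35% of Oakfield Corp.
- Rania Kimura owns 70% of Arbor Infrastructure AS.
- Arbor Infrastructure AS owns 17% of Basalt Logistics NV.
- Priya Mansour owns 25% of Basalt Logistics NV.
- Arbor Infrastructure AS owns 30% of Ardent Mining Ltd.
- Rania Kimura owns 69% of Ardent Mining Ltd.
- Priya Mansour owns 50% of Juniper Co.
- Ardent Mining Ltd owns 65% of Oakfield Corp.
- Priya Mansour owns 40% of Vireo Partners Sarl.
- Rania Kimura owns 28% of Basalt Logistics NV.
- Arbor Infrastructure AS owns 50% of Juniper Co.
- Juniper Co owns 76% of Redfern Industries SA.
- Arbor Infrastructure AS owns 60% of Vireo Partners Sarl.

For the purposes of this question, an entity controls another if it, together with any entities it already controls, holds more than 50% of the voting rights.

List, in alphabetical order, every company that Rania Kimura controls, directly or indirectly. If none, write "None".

Arbor Infrastructure AS, Ardent Mining Ltd, Oakfield Corp, Vireo Partners Sarl

Rania holds 70% of Arbor, so Rania controls Arbor.
Rania and Arbor together hold 69% + 30% = 99% of Ardent, so Rania controls Ardent.
Arbor holds 60% of Vireo, so Rania controls Vireo.
Ardent holds 65% of Oakfield, so Rania controls Oakfield.
No other company's threshold is met.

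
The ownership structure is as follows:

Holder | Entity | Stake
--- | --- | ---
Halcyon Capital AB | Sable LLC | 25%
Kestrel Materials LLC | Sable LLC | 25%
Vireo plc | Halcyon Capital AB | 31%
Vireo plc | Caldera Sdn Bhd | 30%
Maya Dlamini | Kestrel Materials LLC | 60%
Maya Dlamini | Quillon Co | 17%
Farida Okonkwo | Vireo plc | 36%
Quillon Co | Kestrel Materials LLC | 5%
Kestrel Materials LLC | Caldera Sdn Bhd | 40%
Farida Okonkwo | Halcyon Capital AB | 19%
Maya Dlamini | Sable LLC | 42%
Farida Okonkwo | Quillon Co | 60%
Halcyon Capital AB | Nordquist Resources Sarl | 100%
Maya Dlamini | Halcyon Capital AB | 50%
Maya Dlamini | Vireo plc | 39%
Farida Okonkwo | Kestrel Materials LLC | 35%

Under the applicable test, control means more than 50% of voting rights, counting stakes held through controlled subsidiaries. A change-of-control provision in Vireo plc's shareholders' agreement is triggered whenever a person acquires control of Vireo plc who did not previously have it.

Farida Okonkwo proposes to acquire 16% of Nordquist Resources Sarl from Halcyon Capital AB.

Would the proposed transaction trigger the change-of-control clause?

No

The purchase adds only to Farida's holdings (Halcyon's stake shrinks), so Farida is the only person who could newly come to control Vireo.
Farida holds 60% of Quillon, so Farida controls Quillon.
In Vireo, Farida's side holds only 36%, not > 50%.
So before the transaction, Farida does not control Vireo.
After the purchase, Farida holds 16% of Nordquist directly, and Halcyon's stake falls to 84%.
Farida's side now holds 16% of Nordquist, not > 50%, so Farida still does not control Nordquist.
After the transaction, Farida's side holds 36% of Vireo, not > 50%, so Farida still does not control Vireo.
No new person acquires control, so the clause is not triggered.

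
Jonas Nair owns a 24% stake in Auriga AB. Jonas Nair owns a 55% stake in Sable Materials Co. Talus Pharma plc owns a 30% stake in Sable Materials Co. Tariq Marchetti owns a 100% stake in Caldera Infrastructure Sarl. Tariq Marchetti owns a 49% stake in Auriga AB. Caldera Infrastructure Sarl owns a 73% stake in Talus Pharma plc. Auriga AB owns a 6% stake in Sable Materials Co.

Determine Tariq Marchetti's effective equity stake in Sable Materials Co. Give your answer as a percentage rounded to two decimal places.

24.84%

Tariq reaches Sable along 2 paths.
Via Caldera → Talus: 100% × 73% × 30% = 21.9%.
Via Auriga: 49% × 6% = 2.94%.
Total: 21.9% + 2.94% = 24.84%.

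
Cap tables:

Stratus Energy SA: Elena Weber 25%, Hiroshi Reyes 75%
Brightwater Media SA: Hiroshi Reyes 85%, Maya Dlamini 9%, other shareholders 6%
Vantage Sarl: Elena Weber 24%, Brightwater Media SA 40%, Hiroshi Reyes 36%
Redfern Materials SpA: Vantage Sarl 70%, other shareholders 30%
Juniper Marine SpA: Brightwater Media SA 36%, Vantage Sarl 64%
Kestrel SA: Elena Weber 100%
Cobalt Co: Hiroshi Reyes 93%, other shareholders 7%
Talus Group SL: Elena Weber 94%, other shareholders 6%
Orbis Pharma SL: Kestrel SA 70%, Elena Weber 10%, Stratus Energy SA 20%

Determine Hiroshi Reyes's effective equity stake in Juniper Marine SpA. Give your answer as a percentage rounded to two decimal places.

75.40%

Hiroshi reaches Juniper along 3 paths.
Via Brightwater: 85% × 36% = 30.6%.
Via Brightwater → Vantage: 85% × 40% × 64% = 21.76%.
Via Vantage: 36% × 64% = 23.04%.
Total: 30.6% + 21.76% + 23.04% = 75.4%.
Rounded: 75.40%.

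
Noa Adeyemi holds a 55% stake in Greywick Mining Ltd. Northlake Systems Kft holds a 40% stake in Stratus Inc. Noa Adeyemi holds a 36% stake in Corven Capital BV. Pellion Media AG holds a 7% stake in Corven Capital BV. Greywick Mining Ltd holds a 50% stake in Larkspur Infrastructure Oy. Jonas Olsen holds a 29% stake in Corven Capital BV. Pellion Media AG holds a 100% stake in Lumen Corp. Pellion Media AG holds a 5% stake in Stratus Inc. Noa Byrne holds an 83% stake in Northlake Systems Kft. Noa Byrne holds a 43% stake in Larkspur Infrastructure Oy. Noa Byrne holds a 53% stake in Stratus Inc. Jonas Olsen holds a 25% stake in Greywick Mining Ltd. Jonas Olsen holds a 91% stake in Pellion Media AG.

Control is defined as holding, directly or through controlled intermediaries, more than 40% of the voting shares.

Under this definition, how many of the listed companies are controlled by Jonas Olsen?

2

Jonas holds 91% of Pellion, so Jonas controls Pellion.
Pellion holds 100% of Lumen, so Jonas controls Lumen.
No other company's threshold is met.
Jonas controls 2 companies.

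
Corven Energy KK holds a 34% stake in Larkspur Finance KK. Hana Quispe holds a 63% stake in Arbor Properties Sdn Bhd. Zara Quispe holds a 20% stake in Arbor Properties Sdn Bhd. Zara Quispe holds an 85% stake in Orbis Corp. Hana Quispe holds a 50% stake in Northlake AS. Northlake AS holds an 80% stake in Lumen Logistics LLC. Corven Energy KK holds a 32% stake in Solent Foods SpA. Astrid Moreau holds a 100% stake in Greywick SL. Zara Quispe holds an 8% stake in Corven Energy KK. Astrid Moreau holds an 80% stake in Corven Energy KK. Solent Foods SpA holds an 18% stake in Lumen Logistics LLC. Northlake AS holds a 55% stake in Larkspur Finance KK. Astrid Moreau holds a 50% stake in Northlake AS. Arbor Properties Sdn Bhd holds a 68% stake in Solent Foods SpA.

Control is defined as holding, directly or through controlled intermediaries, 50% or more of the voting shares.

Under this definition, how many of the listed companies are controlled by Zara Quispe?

Zara holds 85% of Orbis, so Zara controls Orbis.
No other company's threshold is met.
Zara controls 1 company.

1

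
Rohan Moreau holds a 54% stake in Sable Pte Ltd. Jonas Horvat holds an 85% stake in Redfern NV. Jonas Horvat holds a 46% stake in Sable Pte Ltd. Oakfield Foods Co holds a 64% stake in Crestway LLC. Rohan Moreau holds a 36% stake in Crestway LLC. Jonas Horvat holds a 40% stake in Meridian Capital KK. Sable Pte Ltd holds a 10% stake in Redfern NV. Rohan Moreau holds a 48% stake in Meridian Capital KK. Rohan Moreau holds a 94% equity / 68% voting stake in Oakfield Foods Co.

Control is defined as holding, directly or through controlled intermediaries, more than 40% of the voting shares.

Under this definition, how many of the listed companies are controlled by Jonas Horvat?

Jonas holds 46% of Sable, so Jonas controls Sable.
Jonas and Sable together hold 85% + 10% = 95% of Redfern, so Jonas controls Redfern.
No other company's threshold is met.
Jonas controls 2 companies.

2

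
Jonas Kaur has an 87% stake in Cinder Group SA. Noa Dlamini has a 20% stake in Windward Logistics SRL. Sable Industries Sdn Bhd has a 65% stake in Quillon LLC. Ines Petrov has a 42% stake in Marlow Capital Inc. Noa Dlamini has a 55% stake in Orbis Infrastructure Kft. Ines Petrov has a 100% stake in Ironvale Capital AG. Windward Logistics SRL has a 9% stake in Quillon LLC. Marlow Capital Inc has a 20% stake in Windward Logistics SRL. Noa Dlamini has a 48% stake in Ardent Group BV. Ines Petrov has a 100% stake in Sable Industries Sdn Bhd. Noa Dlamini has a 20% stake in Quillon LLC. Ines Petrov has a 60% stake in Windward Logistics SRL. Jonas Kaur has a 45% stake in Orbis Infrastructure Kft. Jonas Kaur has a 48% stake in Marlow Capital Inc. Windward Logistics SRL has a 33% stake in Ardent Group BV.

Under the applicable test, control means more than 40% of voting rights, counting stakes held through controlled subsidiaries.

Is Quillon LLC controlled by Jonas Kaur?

Jonas holds 48% of Marlow, so Jonas controls Marlow.
Jonas holds 87% of Cinder, so Jonas controls Cinder.
Jonas holds 45% of Orbis, so Jonas controls Orbis.
Neither Jonas nor any entity Jonas controls holds any voting interest in Quillon.
So Jonas does not control Quillon.

No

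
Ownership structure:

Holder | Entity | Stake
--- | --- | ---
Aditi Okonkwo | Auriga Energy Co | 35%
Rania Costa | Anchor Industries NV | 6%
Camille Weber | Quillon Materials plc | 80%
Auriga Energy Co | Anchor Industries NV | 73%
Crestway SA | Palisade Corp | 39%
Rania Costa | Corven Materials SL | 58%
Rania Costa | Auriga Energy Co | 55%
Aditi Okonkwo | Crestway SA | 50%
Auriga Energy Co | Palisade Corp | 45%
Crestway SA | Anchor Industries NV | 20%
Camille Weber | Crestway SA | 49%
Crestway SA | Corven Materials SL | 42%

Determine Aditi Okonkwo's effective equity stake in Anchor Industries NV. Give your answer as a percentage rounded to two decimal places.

Aditi reaches Anchor along 2 paths.
Via Auriga: 35% × 73% = 25.55%.
Via Crestway: 50% × 20% = 10%.
Total: 25.55% + 10% = 35.55%.

35.55%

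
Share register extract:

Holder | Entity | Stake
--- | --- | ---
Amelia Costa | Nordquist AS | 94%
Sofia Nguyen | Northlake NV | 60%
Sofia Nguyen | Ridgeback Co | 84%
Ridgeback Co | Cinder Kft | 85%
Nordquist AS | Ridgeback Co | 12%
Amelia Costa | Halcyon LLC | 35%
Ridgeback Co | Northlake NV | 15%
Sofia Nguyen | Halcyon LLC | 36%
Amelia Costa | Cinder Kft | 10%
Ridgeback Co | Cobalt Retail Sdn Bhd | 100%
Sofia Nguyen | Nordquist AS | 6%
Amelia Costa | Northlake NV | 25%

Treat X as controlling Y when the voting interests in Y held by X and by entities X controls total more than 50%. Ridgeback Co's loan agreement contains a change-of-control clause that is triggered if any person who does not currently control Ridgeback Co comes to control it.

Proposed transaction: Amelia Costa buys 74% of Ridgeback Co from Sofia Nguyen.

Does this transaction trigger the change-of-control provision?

Yes

The purchase adds only to Amelia's holdings (Sofia's stake shrinks), so Amelia is the only person who could newly come to control Ridgeback.
Amelia holds 94% of Nordquist, so Amelia controls Nordquist.
In Ridgeback, Amelia's side holds only 12%, not > 50%.
So before the transaction, Amelia does not control Ridgeback.
After the purchase, Amelia holds 74% of Ridgeback directly, and Sofia's stake falls to 10%.
Nordquist and Amelia together hold 12% + 74% = 86% of Ridgeback, so Amelia controls Ridgeback.
Amelia did not control Ridgeback before and does after, so the clause is triggered.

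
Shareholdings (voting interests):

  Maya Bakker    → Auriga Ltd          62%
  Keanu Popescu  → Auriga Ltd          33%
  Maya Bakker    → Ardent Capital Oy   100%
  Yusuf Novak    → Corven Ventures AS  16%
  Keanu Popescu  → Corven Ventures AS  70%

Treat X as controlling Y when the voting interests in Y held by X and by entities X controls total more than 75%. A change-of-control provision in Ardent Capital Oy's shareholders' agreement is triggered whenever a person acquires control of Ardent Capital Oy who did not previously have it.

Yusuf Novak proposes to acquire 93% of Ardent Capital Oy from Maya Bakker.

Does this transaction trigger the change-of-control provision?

The purchase adds only to Yusuf's holdings (Maya's stake shrinks), so Yusuf is the only person who could newly come to control Ardent.
Yusuf's largest direct stake is 16% in Corven, which does not meet the threshold, so Yusuf controls no company.
Neither Yusuf nor any entity Yusuf controls holds any voting interest in Ardent.
So before the transaction, Yusuf does not control Ardent.
After the purchase, Yusuf holds 93% of Ardent directly, and Maya's stake falls to 7%.
Yusuf holds 93% of Ardent, so Yusuf controls Ardent.
Yusuf did not control Ardent before and does after, so the clause is triggered.

Yes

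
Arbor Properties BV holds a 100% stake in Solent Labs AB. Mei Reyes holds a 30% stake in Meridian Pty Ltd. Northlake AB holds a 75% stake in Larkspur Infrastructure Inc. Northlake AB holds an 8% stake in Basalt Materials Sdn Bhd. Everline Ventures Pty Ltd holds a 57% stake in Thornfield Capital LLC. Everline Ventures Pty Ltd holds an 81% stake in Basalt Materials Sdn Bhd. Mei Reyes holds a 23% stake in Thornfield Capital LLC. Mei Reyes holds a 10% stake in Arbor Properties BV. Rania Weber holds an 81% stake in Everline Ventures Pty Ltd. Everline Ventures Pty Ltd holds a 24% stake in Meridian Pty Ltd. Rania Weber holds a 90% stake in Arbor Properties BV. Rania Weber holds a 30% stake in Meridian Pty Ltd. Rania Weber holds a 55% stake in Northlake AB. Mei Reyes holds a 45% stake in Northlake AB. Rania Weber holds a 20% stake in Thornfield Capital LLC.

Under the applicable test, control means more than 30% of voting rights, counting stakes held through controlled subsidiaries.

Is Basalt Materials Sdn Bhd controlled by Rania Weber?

Rania holds 55% of Northlake, so Rania controls Northlake.
Rania holds 81% of Everline, so Rania controls Everline.
Everline and Northlake together hold 81% + 8% = 89% of Basalt, so Rania controls Basalt.

Yes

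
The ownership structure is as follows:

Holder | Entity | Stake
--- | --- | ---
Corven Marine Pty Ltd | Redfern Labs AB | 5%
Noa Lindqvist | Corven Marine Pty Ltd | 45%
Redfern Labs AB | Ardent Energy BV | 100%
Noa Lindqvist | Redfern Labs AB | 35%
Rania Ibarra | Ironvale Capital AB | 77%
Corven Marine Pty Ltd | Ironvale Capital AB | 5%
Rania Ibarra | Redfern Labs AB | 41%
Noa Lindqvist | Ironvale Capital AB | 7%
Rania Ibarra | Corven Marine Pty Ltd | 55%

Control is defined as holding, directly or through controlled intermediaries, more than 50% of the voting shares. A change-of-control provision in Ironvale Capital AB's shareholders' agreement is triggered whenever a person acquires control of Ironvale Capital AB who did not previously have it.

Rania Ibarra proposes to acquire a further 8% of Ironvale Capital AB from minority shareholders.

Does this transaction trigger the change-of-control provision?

The purchase changes only Rania's holdings, so Rania is the only person who could newly come to control Ironvale.
Rania holds 55% of Corven, so Rania controls Corven.
Corven and Rania together hold 5% + 77% = 82% of Ironvale, so Rania controls Ironvale.
So Rania already controls Ironvale before the transaction.
After the purchase, Rania's direct stake in Ironvale rises to 77% + 8% = 85%.
Rania controlled Ironvale already, so this is not a new person acquiring control; every other person's position is unchanged or reduced.
No new person acquires control, so the clause is not triggered.

No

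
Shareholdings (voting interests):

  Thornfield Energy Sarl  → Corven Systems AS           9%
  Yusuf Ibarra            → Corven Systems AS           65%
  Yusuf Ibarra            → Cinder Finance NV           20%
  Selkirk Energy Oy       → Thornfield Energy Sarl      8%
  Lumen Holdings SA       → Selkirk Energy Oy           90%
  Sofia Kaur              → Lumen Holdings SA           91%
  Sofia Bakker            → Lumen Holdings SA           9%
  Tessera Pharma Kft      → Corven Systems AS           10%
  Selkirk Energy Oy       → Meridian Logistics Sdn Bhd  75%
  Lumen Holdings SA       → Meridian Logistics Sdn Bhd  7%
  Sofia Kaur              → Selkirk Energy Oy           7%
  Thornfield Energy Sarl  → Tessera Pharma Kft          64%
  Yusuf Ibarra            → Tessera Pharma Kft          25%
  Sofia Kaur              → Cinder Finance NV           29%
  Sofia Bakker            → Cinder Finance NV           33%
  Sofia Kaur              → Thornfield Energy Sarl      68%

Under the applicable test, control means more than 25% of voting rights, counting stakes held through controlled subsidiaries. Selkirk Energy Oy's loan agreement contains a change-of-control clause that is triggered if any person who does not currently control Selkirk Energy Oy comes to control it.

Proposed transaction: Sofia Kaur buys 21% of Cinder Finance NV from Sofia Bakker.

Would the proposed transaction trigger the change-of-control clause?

The purchase adds only to Sofia Kaur's holdings (Sofia Bakker's stake shrinks), so Sofia Kaur is the only person who could newly come to control Selkirk.
Sofia Kaur holds 91% of Lumen, so Sofia Kaur controls Lumen.
Lumen and Sofia Kaur together hold 90% + 7% = 97% of Selkirk, so Sofia Kaur controls Selkirk.
So Sofia Kaur already controls Selkirk before the transaction.
After the purchase, Sofia Kaur's direct stake in Cinder rises to 29% + 21% = 50%, and Sofia Bakker's stake falls to 12%.
Sofia Kaur controlled Selkirk already, so this is not a new person acquiring control; every other person's position is unchanged or reduced.
No new person acquires control, so the clause is not triggered.

No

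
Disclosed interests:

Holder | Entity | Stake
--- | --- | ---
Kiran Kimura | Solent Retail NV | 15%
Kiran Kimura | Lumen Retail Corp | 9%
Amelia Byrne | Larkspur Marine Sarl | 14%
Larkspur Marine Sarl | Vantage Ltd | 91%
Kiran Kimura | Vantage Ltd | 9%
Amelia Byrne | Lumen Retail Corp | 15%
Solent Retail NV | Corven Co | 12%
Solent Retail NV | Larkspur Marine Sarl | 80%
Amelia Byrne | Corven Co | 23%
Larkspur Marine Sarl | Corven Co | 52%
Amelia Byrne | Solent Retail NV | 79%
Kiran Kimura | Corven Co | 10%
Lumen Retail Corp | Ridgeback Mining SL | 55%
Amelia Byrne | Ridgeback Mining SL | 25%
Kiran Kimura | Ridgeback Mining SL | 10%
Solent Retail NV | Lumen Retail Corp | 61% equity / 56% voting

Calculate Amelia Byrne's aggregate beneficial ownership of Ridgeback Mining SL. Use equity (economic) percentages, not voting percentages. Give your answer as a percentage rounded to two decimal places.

Amelia reaches Ridgeback along 3 paths.
Via Solent → Lumen: 79% × 61% × 55% = 26.5045%.
Via Lumen: 15% × 55% = 8.25%.
Direct stake: 25% = 25%.
Total: 26.5045% + 8.25% + 25% = 59.7545%.
Rounded: 59.75%.

59.75%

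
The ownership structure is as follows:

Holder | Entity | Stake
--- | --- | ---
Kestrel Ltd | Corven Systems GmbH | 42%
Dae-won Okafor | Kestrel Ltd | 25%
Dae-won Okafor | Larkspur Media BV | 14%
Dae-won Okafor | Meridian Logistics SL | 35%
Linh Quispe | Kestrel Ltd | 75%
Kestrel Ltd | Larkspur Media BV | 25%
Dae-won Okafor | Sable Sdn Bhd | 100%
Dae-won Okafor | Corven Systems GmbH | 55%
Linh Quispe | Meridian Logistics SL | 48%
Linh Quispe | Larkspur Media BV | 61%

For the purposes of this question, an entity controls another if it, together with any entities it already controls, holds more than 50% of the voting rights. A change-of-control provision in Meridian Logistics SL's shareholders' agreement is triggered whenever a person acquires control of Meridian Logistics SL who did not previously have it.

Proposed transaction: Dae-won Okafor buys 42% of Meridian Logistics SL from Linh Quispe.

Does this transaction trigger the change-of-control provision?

Yes

The purchase adds only to Dae-won's holdings (Linh's stake shrinks), so Dae-won is the only person who could newly come to control Meridian.
Dae-won holds 55% of Corven, so Dae-won controls Corven.
Dae-won holds 100% of Sable, so Dae-won controls Sable.
In Meridian, Dae-won's side holds only 35%, not > 50%.
So before the transaction, Dae-won does not control Meridian.
After the purchase, Dae-won's direct stake in Meridian rises to 35% + 42% = 77%, and Linh's stake falls to 6%.
Dae-won holds 77% of Meridian, so Dae-won controls Meridian.
Dae-won did not control Meridian before and does after, so the clause is triggered.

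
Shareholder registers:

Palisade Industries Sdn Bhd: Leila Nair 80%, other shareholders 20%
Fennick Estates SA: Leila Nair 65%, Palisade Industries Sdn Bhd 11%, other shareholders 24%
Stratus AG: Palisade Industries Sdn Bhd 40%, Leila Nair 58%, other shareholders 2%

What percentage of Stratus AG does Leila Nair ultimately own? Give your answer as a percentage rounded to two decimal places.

Leila reaches Stratus along 2 paths.
Via Palisade: 80% × 40% = 32%.
Direct stake: 58% = 58%.
Total: 32% + 58% = 90%.
Rounded: 90.00%.

90.00%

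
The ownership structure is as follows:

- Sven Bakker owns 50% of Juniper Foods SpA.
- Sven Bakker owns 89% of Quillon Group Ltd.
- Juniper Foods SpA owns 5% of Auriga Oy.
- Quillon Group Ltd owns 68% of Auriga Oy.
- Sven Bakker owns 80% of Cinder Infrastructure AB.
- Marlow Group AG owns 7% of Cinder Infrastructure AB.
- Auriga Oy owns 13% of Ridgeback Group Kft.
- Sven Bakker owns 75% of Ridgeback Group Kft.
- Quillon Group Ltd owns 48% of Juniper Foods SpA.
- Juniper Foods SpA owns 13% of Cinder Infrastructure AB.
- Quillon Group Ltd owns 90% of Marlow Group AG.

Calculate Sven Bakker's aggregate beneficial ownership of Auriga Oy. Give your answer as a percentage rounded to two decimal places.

Sven reaches Auriga along 3 paths.
Via Quillon → Juniper: 89% × 48% × 5% = 2.136%.
Via Juniper: 50% × 5% = 2.5%.
Via Quillon: 89% × 68% = 60.52%.
Total: 2.136% + 2.5% + 60.52% = 65.156%.
Rounded: 65.16%.

65.16%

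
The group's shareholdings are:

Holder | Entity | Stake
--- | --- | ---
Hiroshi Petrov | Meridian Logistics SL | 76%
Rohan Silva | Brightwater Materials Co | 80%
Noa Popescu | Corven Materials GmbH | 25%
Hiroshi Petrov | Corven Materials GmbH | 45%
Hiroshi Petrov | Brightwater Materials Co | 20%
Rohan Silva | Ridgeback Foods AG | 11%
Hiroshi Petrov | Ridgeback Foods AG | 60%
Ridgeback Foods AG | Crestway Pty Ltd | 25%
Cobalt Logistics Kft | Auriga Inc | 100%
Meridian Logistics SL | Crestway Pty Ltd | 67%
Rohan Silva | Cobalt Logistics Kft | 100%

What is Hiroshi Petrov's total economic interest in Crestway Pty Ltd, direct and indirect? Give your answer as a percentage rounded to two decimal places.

Hiroshi reaches Crestway along 2 paths.
Via Meridian: 76% × 67% = 50.92%.
Via Ridgeback: 60% × 25% = 15%.
Total: 50.92% + 15% = 65.92%.

65.92%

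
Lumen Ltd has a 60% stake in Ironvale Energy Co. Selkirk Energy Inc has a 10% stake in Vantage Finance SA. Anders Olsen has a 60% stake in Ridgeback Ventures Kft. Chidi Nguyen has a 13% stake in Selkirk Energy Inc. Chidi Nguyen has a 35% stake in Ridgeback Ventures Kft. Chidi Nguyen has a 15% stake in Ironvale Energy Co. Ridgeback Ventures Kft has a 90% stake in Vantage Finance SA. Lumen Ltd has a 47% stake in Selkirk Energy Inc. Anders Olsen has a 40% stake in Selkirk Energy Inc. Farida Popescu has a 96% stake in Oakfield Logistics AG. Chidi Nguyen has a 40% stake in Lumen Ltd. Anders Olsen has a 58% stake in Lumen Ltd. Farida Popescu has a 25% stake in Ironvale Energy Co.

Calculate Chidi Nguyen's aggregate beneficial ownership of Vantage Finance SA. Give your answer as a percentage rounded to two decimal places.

Chidi reaches Vantage along 3 paths.
Via Ridgeback: 35% × 90% = 31.5%.
Via Selkirk: 13% × 10% = 1.3%.
Via Lumen → Selkirk: 40% × 47% × 10% = 1.88%.
Total: 31.5% + 1.3% + 1.88% = 34.68%.

34.68%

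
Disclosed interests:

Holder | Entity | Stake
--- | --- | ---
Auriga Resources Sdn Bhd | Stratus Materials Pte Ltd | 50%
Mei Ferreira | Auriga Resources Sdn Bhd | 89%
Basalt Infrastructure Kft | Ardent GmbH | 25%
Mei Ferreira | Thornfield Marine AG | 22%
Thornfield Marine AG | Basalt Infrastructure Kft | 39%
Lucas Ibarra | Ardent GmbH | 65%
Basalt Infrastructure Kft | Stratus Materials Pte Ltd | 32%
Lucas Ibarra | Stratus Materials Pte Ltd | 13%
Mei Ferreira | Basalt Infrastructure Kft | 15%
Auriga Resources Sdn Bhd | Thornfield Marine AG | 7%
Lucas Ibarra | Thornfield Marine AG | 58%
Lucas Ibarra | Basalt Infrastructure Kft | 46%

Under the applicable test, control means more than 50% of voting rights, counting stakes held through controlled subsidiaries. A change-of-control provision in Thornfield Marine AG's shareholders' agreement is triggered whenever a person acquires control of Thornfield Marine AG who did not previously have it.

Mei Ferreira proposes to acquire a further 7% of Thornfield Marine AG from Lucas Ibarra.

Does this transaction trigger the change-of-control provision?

The purchase adds only to Mei's holdings (Lucas's stake shrinks), so Mei is the only person who could newly come to control Thornfield.
Mei holds 89% of Auriga, so Mei controls Auriga.
In Thornfield, Mei's side holds only 22% + 7% = 29%, not > 50%.
So before the transaction, Mei does not control Thornfield.
After the purchase, Mei's direct stake in Thornfield rises to 22% + 7% = 29%, and Lucas's stake falls to 51%.
After the transaction, Mei's side holds 29% + 7% = 36% of Thornfield, not > 50%, so Mei still does not control Thornfield.
No new person acquires control, so the clause is not triggered.

No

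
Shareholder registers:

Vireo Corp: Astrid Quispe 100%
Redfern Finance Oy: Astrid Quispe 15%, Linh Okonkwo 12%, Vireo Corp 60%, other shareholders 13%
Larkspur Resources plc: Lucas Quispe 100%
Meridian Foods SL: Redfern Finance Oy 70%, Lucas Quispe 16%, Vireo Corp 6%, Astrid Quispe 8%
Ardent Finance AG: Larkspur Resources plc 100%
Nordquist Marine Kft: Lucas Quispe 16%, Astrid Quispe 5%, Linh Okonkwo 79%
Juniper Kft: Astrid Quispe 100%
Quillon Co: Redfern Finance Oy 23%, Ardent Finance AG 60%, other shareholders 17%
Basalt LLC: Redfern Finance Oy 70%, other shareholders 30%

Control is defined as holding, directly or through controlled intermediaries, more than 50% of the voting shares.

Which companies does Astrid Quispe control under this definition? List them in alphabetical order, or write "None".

Astrid holds 100% of Vireo, so Astrid controls Vireo.
Astrid and Vireo together hold 15% + 60% = 75% of Redfern, so Astrid controls Redfern.
Redfern and Vireo and Astrid together hold 70% + 6% + 8% = 84% of Meridian, so Astrid controls Meridian.
Astrid holds 100% of Juniper, so Astrid controls Juniper.
Redfern holds 70% of Basalt, so Astrid controls Basalt.
No other company's threshold is met.

Basalt LLC, Juniper Kft, Meridian Foods SL, Redfern Finance Oy, Vireo Corp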